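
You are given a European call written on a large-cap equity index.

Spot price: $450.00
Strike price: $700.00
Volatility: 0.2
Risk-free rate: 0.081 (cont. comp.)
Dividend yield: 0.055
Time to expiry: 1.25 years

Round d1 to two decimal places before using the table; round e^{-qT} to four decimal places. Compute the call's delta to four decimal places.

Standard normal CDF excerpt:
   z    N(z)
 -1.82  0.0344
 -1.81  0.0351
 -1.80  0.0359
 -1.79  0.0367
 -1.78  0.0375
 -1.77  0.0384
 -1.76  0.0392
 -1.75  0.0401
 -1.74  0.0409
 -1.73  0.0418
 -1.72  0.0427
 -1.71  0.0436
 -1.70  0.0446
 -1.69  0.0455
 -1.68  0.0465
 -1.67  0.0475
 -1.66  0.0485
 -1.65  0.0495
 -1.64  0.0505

0.0399

T = 1.25;  σ√T = 0.2236
d₁ = [ln(450/700) + (0.081 − 0.055 + 0.2²/2)·1.25] / 0.2236 = [-0.4418 + 0.0575] / 0.2236 = -1.7188 ≈ -1.72
N(d₁) = N(-1.72) = 0.0427
Δ_call = e^(−qT)·N(d₁) = 0.9336·0.0427 = 0.0399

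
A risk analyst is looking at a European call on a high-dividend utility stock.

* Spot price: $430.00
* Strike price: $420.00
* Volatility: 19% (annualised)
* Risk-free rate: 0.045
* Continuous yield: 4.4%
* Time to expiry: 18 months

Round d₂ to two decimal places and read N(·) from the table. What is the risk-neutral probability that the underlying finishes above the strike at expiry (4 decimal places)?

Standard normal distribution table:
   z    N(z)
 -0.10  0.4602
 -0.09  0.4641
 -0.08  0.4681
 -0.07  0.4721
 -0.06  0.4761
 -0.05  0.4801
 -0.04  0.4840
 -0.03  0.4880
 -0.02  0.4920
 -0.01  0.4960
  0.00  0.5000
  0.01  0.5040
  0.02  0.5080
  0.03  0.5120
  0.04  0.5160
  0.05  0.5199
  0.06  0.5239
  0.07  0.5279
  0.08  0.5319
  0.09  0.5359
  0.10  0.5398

0.4960

T = 1.5;  σ√T = 0.2327
d₁ = [ln(430/420) + (0.045 − 0.044 + ½·0.19²)·1.5] / (σ√T) = (0.0235 + 0.0286) / 0.2327 = 0.2239 ≈ 0.22
d₂ = 0.2239 − 0.2327 = -0.0088 ≈ -0.01
Pr(exercise) under Q = N(d₂) = 0.4960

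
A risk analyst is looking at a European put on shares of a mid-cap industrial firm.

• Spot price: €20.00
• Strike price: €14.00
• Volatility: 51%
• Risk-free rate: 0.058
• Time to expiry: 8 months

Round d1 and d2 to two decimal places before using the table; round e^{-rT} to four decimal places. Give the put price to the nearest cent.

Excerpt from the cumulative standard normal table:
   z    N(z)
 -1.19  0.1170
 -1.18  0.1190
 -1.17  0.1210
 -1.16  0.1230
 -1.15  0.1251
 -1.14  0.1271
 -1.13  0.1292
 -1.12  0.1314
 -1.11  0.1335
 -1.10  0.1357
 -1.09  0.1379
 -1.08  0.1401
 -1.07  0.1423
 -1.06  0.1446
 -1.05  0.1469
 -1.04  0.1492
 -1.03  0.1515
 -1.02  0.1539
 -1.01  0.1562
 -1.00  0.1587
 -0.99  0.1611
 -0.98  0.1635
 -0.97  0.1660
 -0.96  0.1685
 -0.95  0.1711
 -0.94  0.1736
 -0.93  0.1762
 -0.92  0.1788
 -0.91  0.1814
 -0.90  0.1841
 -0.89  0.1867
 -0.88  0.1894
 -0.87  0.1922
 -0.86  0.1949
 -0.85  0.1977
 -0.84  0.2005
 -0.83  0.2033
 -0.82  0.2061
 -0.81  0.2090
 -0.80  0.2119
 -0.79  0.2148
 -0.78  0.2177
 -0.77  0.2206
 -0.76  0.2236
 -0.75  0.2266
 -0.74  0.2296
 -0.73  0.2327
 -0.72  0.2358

T = 0.6667;  σ√T = 0.4164
ln(S/K) + (r + σ²/2)T = ln(20/14) + (0.058 + 0.51²/2)·0.6667 = 0.3567 + 0.1254 = 0.4820
d₁ = 0.4820 / 0.4164 = 1.1576 ⇒ 1.16
d₂ = d₁ − σ√T = 1.1576 − 0.4164 = 0.7412 ⇒ 0.74
e^(−rT) = e^(−0.058·0.6667) = 0.9621
N(−d₂) = N(-0.74) = 0.2296;  N(−d₁) = N(-1.16) = 0.1230
P = 14·0.9621·0.2296 − 20·0.1230 = 3.0926 − 2.4600 = 0.6326

€0.63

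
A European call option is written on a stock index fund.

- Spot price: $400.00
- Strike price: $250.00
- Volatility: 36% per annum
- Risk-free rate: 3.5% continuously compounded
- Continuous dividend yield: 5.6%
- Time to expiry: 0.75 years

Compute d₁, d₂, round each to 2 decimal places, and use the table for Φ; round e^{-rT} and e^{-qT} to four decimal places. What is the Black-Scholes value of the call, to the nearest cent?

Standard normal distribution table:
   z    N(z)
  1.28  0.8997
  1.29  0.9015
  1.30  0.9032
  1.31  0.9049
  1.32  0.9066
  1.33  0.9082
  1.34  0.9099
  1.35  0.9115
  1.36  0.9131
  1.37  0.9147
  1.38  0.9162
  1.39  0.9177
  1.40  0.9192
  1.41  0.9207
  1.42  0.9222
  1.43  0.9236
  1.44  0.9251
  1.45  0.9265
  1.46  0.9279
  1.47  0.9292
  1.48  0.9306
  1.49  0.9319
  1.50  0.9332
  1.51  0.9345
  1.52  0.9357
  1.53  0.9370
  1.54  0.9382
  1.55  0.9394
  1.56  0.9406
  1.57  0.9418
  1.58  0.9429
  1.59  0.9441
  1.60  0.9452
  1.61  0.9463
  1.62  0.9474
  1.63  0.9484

$143.01

σ√T = 0.36 × 0.8660 = 0.3118
d₁ = [ln(400/250) + (0.035 − 0.056 + 0.36²/2)·0.75] / 0.3118 = [0.4700 + 0.0328] / 0.3118 = 1.6129 ≈ 1.61
d₂ = d₁ − σ√T = 1.6129 − 0.3118 = 1.3011 ≈ 1.30
e^(−qT) = e^(−0.056·0.75) = 0.9589;  e^(−rT) = e^(−0.035·0.75) = 0.9741
N(d₁) = N(1.61) = 0.9463;  N(d₂) = N(1.30) = 0.9032
C = 400·0.9589·0.9463 − 250·0.9741·0.9032 = 362.9628 − 219.9518 = 143.0110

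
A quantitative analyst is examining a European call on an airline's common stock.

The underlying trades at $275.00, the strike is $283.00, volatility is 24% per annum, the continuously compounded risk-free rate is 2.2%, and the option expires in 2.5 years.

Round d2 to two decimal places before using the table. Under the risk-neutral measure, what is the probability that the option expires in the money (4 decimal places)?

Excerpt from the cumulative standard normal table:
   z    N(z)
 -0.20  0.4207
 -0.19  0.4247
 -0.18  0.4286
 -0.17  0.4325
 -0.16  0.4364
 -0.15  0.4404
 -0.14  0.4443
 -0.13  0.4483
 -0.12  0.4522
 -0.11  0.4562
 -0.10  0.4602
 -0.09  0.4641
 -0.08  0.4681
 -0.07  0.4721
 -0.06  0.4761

σ√T = 0.24·√2.5 = 0.3795
d₁ = [ln(275/283) + (0.022 + 0.24²/2)·2.5] / 0.3795 = [-0.0287 + 0.1270] / 0.3795 = 0.2591 which rounds to 0.26
d₂ = d₁ − σ√T = 0.2591 − 0.3795 = -0.1204 which rounds to -0.12
Risk-neutral Pr[S_T > K] = N(d₂) = N(-0.12) = 0.4522

0.4522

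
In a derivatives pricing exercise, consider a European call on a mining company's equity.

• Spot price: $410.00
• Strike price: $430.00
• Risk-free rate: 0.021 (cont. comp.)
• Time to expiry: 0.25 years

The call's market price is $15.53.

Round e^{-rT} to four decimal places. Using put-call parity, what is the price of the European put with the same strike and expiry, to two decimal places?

exp(−rT) = exp(−0.021·0.25) = 0.9948
Put-call parity: C − P = S − K·e^(−rT) = 410 − 430·0.9948 = 410 − 427.7640 = -17.7640
P = C − (C − P) = 15.53 − (-17.7640) = 33.2940

$33.29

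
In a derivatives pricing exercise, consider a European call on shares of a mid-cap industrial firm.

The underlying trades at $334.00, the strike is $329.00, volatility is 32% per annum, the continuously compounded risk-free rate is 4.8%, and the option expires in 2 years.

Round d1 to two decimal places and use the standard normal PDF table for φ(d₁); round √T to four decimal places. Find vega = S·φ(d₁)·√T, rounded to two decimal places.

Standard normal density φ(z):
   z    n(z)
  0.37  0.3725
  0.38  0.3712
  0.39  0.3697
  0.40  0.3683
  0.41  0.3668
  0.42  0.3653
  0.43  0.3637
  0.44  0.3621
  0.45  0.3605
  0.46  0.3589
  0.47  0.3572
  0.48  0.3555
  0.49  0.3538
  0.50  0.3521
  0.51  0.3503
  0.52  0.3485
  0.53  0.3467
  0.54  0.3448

168.72

σ√T = 0.32 × 1.4142 = 0.4525
d₁ = [ln(334/329) + (0.048 + 0.32²/2)·2] / 0.4525 = [0.0151 + 0.1984] / 0.4525 = 0.4717 → 0.47
√T = √2 = 1.4142
φ(d₁) = φ(0.47) = 0.3572
vega = S·φ(d₁)·√T = 334·0.3572·1.4142 = 168.7208
(Vega is the same for a European call and put with the same parameters.)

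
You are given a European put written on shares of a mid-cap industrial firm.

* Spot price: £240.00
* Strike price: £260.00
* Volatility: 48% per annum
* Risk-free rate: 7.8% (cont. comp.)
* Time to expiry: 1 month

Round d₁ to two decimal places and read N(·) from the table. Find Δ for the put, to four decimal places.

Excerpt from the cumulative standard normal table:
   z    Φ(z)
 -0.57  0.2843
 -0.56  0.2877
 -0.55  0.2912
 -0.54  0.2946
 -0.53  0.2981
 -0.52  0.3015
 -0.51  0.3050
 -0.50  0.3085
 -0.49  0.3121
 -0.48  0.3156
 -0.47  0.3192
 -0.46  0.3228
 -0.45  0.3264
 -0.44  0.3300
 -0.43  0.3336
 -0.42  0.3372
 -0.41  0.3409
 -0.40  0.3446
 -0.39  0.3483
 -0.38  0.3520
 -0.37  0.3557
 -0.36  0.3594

-0.6772

σ√T = 0.48 × 0.2887 = 0.1386
d₁ = [ln(240/260) + (0.078 + ½·0.48²)·0.08333] / (σ√T) = (-0.0800 + 0.0161) / 0.1386 = -0.4615 which rounds to -0.46
N(d₁) = N(-0.46) = 0.3228
Δ_put = N(d₁) − 1 = 0.3228 − 1 = -0.6772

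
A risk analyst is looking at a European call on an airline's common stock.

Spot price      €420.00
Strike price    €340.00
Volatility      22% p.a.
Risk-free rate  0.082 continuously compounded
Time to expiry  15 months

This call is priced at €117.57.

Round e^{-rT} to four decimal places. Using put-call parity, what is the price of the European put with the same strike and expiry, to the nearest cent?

€4.45

e^(−rT) = e^(−0.082·1.25) = 0.9026
Put-call parity: C − P = S − K·e^(−rT) = 420 − 340·0.9026 = 420 − 306.8840 = 113.1160
P = C − (C − P) = 117.57 − (113.1160) = 4.4540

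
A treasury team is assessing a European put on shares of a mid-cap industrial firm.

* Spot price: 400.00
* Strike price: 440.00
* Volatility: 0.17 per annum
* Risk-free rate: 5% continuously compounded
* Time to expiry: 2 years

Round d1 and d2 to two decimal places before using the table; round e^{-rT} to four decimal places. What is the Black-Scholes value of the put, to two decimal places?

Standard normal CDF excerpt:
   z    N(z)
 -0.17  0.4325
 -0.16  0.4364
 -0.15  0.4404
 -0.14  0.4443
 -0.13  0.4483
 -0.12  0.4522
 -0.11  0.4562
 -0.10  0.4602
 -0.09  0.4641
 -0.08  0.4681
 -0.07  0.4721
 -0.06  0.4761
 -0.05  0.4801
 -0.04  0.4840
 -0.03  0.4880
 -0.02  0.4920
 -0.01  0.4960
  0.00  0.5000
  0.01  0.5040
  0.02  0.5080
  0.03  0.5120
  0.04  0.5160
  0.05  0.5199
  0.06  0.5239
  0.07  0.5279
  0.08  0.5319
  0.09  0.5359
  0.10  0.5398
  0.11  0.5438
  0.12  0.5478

37.18

T = 2;  σ√T = 0.2404
d₁ = [ln(400/440) + (0.05 + 0.17²/2)·2] / 0.2404 = [-0.0953 + 0.1289] / 0.2404 = 0.1397 → 0.14
d₂ = d₁ − σ√T = 0.1397 − 0.2404 = -0.1007 → -0.10
e^(−rT) = e^(−0.05·2) = 0.9048
N(−d₂) = N(0.10) = 0.5398;  N(−d₁) = N(-0.14) = 0.4443
P = 440·0.9048·0.5398 − 400·0.4443 = 214.9009 − 177.7200 = 37.1809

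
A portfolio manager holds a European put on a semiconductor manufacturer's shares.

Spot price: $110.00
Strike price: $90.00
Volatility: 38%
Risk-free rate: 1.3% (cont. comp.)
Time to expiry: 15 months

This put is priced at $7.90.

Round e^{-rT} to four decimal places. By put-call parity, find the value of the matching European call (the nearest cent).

$29.35

exp(−rT) = exp(−0.013·1.25) = 0.9839
Put-call parity: C − P = S − K·e^(−rT) = 110 − 90·0.9839 = 110 − 88.5510 = 21.4490
C = P + (C − P) = 7.90 + (21.4490) = 29.3490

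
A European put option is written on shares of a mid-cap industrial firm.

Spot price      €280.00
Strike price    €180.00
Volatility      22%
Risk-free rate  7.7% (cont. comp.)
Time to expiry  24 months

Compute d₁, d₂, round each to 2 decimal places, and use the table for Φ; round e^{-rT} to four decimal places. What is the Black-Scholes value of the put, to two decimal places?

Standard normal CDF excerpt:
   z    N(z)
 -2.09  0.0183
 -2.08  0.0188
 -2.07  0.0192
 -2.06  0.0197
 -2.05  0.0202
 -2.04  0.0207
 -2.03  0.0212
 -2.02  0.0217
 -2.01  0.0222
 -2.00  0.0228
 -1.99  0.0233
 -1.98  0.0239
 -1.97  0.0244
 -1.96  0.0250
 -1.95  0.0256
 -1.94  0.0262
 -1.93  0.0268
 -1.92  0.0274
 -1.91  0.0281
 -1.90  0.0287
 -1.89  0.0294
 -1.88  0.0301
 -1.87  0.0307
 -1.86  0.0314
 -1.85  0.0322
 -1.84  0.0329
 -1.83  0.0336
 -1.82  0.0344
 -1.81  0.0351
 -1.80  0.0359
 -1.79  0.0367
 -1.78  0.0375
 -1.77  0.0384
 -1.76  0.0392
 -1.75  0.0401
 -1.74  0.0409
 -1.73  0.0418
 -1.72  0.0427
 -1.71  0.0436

€0.67

σ√T = 0.22·√2 = 0.3111
d₁ = [ln(280/180) + (0.077 + 0.22²/2)·2] / 0.3111 = [0.4418 + 0.2024] / 0.3111 = 2.0706 ≈ 2.07
d₂ = d₁ − σ√T = 2.0706 − 0.3111 = 1.7595 ≈ 1.76
exp(−rT) = exp(−0.077·2) = 0.8573
N(−d₂) = N(-1.76) = 0.0392;  N(−d₁) = N(-2.07) = 0.0192
P = 180·0.8573·0.0392 − 280·0.0192 = 6.0491 − 5.3760 = 0.6731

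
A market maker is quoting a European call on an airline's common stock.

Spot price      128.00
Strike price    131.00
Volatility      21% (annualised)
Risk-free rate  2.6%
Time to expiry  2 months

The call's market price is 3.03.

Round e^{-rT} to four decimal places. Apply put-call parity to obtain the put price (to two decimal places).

5.47

e^(−rT) = e^(−0.026·0.1667) = 0.9957
Put-call parity: C − P = S − K·e^(−rT) = 128 − 131·0.9957 = 128 − 130.4367 = -2.4367
P = C − (C − P) = 3.03 − (-2.4367) = 5.4667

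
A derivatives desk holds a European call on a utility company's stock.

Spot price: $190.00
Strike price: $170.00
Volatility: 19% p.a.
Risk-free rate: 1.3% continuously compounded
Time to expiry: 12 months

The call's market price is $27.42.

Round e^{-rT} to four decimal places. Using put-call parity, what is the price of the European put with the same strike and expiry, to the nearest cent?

exp(−rT) = exp(−0.013·1) = 0.9871
Put-call parity: C − P = S − K·e^(−rT) = 190 − 170·0.9871 = 190 − 167.8070 = 22.1930
P = C − (C − P) = 27.42 − (22.1930) = 5.2270

$5.23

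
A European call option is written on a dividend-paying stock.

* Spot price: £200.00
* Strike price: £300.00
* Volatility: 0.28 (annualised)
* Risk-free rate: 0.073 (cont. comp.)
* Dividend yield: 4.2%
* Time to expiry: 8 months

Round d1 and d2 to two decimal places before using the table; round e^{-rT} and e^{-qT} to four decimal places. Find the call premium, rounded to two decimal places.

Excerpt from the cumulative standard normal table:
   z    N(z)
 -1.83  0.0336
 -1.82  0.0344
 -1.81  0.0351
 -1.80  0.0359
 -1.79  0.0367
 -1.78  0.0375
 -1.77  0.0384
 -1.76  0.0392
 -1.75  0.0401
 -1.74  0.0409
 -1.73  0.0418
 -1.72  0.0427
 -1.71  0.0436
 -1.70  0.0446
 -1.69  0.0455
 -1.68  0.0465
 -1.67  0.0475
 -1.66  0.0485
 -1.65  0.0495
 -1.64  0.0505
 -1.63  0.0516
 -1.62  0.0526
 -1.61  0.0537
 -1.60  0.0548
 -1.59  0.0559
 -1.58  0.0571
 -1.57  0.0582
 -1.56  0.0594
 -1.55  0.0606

£1.06

T = 0.6667;  σ√T = 0.2286
d₁ = [ln(200/300) + (0.073 − 0.042 + 0.28²/2)·0.6667] / 0.2286 = [-0.4055 + 0.0468] / 0.2286 = -1.5688 ≈ -1.57
d₂ = d₁ − σ√T = -1.5688 − 0.2286 = -1.7975 ≈ -1.80
e^(−qT) = e^(−0.042·0.6667) = 0.9724;  e^(−rT) = e^(−0.073·0.6667) = 0.9525
N(d₁) = N(-1.57) = 0.0582;  N(d₂) = N(-1.80) = 0.0359
C = 200·0.9724·0.0582 − 300·0.9525·0.0359 = 11.3187 − 10.2584 = 1.0603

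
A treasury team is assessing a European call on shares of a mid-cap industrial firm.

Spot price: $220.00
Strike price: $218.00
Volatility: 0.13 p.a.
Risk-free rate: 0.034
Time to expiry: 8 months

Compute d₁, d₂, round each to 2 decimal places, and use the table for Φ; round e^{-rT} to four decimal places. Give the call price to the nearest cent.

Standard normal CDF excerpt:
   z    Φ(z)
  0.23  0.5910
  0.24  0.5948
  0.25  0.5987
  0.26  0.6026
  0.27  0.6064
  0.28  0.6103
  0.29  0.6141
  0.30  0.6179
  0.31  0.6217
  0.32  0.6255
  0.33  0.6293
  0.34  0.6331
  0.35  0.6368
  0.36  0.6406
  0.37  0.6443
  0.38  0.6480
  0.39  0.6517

σ√T = 0.13·√0.6667 = 0.1061
d₁ = [ln(220/218) + (0.034 + 0.13²/2)·0.6667] / 0.1061 = [0.0091 + 0.0283] / 0.1061 = 0.3527 which rounds to 0.35
d₂ = d₁ − σ√T = 0.3527 − 0.1061 = 0.2465 which rounds to 0.25
exp(−rT) = exp(−0.034·0.6667) = 0.9776
N(d₁) = N(0.35) = 0.6368;  N(d₂) = N(0.25) = 0.5987
C = 220·0.6368 − 218·0.9776·0.5987 = 140.0960 − 127.5930 = 12.5030

$12.50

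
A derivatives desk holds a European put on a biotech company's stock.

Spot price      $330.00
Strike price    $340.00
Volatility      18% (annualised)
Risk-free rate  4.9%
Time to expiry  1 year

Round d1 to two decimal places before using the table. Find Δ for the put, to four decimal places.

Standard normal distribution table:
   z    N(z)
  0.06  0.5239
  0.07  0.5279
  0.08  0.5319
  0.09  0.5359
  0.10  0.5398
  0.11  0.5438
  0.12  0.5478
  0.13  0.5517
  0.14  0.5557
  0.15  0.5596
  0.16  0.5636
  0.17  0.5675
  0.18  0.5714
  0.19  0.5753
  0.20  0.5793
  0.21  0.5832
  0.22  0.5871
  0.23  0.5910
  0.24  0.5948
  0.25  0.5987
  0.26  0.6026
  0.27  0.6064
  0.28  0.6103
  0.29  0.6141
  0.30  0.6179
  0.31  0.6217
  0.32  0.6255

σ√T = 0.18·√1 = 0.1800
d₁ = [ln(330/340) + (0.049 + 0.18²/2)·1] / 0.1800 = [-0.0299 + 0.0652] / 0.1800 = 0.1964 which rounds to 0.20
N(d₁) = N(0.20) = 0.5793
Δ_put = N(d₁) − 1 = 0.5793 − 1 = -0.4207

-0.4207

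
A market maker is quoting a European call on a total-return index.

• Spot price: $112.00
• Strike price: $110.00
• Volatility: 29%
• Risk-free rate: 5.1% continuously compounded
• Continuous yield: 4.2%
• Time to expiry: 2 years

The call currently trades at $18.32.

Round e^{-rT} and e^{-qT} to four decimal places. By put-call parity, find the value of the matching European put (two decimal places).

e^(−qT) = e^(−0.042·2) = 0.9194;  e^(−rT) = e^(−0.051·2) = 0.9030
Put-call parity: C − P = S·e^(−qT) − K·e^(−rT) = 112·0.9194 − 110·0.9030 = 102.9728 − 99.3300 = 3.6428
P = C − (C − P) = 18.32 − (3.6428) = 14.6772

$14.68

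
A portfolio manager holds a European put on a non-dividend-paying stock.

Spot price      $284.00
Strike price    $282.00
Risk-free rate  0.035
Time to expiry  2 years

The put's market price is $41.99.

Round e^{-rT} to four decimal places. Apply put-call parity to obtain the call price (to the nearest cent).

$63.05

exp(−rT) = exp(−0.035·2) = 0.9324
Put-call parity: C − P = S − K·e^(−rT) = 284 − 282·0.9324 = 284 − 262.9368 = 21.0632
C = P + (C − P) = 41.99 + (21.0632) = 63.0532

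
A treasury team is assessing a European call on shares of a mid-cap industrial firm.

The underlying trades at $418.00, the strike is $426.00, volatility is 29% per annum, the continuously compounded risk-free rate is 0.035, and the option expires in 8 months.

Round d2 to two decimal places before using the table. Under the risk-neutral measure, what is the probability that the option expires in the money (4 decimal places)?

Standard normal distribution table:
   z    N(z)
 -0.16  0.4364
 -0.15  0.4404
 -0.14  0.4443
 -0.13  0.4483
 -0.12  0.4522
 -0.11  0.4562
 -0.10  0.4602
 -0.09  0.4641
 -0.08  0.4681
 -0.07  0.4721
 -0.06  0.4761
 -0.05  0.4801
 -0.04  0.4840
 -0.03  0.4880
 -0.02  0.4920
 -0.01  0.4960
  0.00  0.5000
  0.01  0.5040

T = 0.6667;  σ√T = 0.2368
ln(S/K) + (r + σ²/2)T = ln(418/426) + (0.035 + 0.29²/2)·0.6667 = -0.0190 + 0.0514 = 0.0324
d₁ = 0.0324 / 0.2368 = 0.1369 ≈ 0.14
d₂ = d₁ − σ√T = 0.1369 − 0.2368 = -0.0999 ≈ -0.10
Pr(exercise) under Q = N(d₂) = 0.4602

0.4602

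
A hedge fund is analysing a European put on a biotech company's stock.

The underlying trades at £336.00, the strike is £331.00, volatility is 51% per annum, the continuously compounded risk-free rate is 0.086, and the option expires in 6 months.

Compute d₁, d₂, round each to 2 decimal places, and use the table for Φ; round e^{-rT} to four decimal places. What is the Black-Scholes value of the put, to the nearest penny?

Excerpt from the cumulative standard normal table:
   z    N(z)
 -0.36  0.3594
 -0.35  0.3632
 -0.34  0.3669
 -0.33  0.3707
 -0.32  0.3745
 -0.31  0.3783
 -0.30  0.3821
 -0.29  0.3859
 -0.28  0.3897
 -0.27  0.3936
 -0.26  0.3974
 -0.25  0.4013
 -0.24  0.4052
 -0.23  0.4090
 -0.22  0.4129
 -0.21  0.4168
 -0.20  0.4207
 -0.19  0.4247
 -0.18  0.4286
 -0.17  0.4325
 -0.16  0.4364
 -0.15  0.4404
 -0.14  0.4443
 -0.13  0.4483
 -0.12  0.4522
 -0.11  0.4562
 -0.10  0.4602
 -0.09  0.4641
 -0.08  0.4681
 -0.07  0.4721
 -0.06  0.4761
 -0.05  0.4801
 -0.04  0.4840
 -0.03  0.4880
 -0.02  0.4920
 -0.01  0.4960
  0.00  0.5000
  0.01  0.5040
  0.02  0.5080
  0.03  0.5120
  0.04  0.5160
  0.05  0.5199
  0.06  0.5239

σ√T = 0.51 × 0.7071 = 0.3606
d₁ = [ln(336/331) + (0.086 + ½·0.51²)·0.5] / (σ√T) = (0.0150 + 0.1080) / 0.3606 = 0.3411 → 0.34
d₂ = 0.3411 − 0.3606 = -0.0195 → -0.02
e^(−rT) = e^(−0.086·0.5) = 0.9579
N(−d₂) = N(0.02) = 0.5080;  N(−d₁) = N(-0.34) = 0.3669
P = 331·0.9579·0.5080 − 336·0.3669 = 161.0690 − 123.2784 = 37.7906

£37.79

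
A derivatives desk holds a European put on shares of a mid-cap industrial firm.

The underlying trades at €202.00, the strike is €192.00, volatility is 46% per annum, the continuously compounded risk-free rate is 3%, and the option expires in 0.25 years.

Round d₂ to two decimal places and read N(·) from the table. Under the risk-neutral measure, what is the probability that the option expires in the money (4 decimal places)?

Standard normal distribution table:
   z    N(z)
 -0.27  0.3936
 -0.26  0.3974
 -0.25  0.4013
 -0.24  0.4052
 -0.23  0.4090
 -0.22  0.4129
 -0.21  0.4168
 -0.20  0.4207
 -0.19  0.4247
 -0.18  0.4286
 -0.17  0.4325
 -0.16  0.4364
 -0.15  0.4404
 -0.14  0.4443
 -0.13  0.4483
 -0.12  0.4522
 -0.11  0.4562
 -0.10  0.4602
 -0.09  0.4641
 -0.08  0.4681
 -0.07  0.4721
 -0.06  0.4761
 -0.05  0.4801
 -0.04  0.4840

0.4443

σ√T = 0.46 × 0.5000 = 0.2300
d₁ = [ln(202/192) + (0.03 + 0.46²/2)·0.25] / 0.2300 = [0.0508 + 0.0340] / 0.2300 = 0.3684 ⇒ 0.37
d₂ = d₁ − σ√T = 0.3684 − 0.2300 = 0.1384 ⇒ 0.14
Risk-neutral Pr[S_T < K] = N(−d₂) = N(-0.14) = 0.4443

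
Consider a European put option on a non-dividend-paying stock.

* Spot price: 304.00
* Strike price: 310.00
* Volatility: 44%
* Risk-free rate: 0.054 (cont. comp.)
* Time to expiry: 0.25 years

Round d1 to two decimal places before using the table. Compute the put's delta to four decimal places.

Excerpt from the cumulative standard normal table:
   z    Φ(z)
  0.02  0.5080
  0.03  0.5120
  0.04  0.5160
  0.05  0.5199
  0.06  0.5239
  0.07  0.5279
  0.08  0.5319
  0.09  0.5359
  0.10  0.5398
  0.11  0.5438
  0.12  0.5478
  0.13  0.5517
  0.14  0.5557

-0.4681

T = 0.25;  σ√T = 0.2200
d₁ = [ln(304/310) + (0.054 + 0.44²/2)·0.25] / 0.2200 = [-0.0195 + 0.0377] / 0.2200 = 0.0825 which rounds to 0.08
N(d₁) = N(0.08) = 0.5319
Δ_put = N(d₁) − 1 = 0.5319 − 1 = -0.4681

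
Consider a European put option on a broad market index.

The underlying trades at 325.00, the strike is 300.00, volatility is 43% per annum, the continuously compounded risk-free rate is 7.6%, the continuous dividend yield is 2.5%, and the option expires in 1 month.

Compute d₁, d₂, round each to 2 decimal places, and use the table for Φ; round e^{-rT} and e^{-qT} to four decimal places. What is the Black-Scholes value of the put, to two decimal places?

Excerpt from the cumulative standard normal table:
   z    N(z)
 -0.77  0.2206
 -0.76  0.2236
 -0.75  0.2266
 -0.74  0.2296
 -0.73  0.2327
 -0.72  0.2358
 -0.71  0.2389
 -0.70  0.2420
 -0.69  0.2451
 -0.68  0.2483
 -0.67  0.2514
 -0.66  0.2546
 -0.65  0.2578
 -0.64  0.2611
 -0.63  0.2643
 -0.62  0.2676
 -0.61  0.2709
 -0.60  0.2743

T = 0.08333;  σ√T = 0.1241
ln(S/K) + (r − q + σ²/2)T = ln(325/300) + (0.076 − 0.025 + 0.43²/2)·0.08333 = 0.0800 + 0.0120 = 0.0920
d₁ = 0.0920 / 0.1241 = 0.7411 which rounds to 0.74
d₂ = d₁ − σ√T = 0.7411 − 0.1241 = 0.6170 which rounds to 0.62
e^(−qT) = e^(−0.025·0.08333) = 0.9979;  e^(−rT) = e^(−0.076·0.08333) = 0.9937
N(−d₂) = N(-0.62) = 0.2676;  N(−d₁) = N(-0.74) = 0.2296
P = 300·0.9937·0.2676 − 325·0.9979·0.2296 = 79.7742 − 74.4633 = 5.3109

5.31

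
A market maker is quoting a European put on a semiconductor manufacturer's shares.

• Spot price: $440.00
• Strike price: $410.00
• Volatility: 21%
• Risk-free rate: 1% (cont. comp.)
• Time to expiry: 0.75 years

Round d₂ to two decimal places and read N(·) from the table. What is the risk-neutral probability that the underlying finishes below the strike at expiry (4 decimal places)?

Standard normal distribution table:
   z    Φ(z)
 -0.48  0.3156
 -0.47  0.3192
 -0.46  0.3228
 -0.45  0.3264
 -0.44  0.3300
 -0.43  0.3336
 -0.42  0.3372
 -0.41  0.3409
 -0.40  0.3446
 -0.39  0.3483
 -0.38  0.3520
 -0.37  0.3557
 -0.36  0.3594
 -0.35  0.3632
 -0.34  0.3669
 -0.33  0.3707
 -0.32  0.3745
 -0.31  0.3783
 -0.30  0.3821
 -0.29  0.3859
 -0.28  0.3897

σ√T = 0.21·√0.75 = 0.1819
d₁ = [ln(440/410) + (0.01 + ½·0.21²)·0.75] / (σ√T) = (0.0706 + 0.0240) / 0.1819 = 0.5205 ≈ 0.52
d₂ = 0.5205 − 0.1819 = 0.3386 ≈ 0.34
Pr(exercise) under Q = N(−d₂) = N(-0.34) = 0.3669

0.3669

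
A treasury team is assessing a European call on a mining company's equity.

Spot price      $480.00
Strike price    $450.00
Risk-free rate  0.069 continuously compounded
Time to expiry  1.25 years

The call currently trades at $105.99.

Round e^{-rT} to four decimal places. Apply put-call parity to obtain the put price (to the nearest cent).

$38.82

exp(−rT) = exp(−0.069·1.25) = 0.9174
Put-call parity: C − P = S − K·e^(−rT) = 480 − 450·0.9174 = 480 − 412.8300 = 67.1700
P = C − (C − P) = 105.99 − (67.1700) = 38.8200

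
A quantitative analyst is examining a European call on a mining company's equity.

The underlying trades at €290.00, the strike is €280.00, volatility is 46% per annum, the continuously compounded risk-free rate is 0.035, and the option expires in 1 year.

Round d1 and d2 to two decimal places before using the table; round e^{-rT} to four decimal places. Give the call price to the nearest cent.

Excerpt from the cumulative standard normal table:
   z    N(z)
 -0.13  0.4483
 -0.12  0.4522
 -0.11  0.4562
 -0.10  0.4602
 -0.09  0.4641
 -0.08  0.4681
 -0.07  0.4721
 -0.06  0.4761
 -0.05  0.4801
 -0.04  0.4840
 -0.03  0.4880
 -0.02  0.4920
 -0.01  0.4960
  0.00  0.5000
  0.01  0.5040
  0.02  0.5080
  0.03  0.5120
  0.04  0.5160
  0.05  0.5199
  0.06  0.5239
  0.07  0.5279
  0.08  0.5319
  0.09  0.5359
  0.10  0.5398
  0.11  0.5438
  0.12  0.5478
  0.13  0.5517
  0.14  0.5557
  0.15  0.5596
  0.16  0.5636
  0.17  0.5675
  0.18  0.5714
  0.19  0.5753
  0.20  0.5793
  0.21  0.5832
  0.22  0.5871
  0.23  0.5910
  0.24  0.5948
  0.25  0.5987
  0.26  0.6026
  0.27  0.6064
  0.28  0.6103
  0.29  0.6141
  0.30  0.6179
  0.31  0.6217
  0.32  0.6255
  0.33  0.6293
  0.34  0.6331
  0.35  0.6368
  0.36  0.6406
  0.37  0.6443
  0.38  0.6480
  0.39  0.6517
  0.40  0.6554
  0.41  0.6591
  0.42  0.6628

T = 1;  σ√T = 0.4600
ln(S/K) + (r + σ²/2)T = ln(290/280) + (0.035 + 0.46²/2)·1 = 0.0351 + 0.1408 = 0.1759
d₁ = 0.1759 / 0.4600 = 0.3824 → 0.38
d₂ = d₁ − σ√T = 0.3824 − 0.4600 = -0.0776 → -0.08
exp(−rT) = exp(−0.035·1) = 0.9656
N(d₁) = N(0.38) = 0.6480;  N(d₂) = N(-0.08) = 0.4681
C = 290·0.6480 − 280·0.9656·0.4681 = 187.9200 − 126.5593 = 61.3607

€61.36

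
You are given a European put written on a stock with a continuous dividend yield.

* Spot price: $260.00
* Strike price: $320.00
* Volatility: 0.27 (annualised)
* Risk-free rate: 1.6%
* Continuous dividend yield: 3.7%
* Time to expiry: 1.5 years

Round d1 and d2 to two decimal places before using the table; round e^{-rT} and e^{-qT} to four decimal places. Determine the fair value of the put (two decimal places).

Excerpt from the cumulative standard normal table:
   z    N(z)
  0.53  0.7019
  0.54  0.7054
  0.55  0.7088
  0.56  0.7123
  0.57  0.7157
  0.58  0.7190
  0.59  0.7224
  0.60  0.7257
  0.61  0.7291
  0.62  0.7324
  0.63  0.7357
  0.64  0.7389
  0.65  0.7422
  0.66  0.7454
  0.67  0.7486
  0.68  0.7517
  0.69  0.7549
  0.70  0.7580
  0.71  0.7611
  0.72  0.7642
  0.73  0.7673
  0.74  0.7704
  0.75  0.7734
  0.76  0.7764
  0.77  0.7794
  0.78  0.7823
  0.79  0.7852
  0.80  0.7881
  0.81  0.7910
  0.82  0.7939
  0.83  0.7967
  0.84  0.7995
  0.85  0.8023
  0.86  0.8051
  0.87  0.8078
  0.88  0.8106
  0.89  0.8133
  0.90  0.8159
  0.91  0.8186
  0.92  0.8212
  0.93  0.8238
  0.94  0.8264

$78.89

σ√T = 0.27 × 1.2247 = 0.3307
d₁ = [ln(260/320) + (0.016 − 0.037 + 0.27²/2)·1.5] / 0.3307 = [-0.2076 + 0.0232] / 0.3307 = -0.5578 → -0.56
d₂ = d₁ − σ√T = -0.5578 − 0.3307 = -0.8885 → -0.89
e^(−qT) = e^(−0.037·1.5) = 0.9460;  e^(−rT) = e^(−0.016·1.5) = 0.9763
N(−d₂) = N(0.89) = 0.8133;  N(−d₁) = N(0.56) = 0.7123
P = 320·0.9763·0.8133 − 260·0.9460·0.7123 = 254.0879 − 175.1973 = 78.8906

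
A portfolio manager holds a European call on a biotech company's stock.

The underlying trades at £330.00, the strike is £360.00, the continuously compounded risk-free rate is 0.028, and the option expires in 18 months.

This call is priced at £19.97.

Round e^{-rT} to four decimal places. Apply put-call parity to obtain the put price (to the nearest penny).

£35.17

exp(−rT) = exp(−0.028·1.5) = 0.9589
Put-call parity: C − P = S − K·e^(−rT) = 330 − 360·0.9589 = 330 − 345.2040 = -15.2040
P = C − (C − P) = 19.97 − (-15.2040) = 35.1740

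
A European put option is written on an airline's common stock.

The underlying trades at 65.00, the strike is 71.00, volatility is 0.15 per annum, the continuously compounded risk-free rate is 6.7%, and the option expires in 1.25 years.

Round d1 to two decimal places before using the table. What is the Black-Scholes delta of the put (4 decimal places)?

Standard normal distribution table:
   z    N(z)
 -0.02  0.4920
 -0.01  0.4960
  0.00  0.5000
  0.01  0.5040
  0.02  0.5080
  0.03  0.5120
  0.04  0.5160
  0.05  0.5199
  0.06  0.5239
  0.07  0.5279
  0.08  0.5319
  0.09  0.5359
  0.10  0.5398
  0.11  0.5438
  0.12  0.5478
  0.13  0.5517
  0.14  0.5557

-0.4761

σ√T = 0.15·√1.25 = 0.1677
ln(S/K) + (r + σ²/2)T = ln(65/71) + (0.067 + 0.15²/2)·1.25 = -0.0883 + 0.0978 = 0.0095
d₁ = 0.0095 / 0.1677 = 0.0568 → 0.06
N(d₁) = N(0.06) = 0.5239
Δ_put = N(d₁) − 1 = 0.5239 − 1 = -0.4761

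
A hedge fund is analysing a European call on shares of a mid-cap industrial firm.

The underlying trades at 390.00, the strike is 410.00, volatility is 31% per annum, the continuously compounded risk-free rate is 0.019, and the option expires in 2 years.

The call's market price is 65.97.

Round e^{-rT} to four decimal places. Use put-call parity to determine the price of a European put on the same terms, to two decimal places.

70.68

exp(−rT) = exp(−0.019·2) = 0.9627
Put-call parity: C − P = S − K·e^(−rT) = 390 − 410·0.9627 = 390 − 394.7070 = -4.7070
P = C − (C − P) = 65.97 − (-4.7070) = 70.6770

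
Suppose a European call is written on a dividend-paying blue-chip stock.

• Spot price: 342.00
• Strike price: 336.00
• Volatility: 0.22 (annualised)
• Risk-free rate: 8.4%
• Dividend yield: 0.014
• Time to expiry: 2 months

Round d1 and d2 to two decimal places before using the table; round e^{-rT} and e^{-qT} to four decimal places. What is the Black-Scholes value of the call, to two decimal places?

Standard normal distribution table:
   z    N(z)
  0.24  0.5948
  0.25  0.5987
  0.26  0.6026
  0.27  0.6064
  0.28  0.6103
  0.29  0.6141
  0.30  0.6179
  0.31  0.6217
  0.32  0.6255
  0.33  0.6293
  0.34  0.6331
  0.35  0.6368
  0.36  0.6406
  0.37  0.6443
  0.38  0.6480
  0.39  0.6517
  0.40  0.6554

σ√T = 0.22·√0.1667 = 0.0898
d₁ = [ln(342/336) + (0.084 − 0.014 + 0.22²/2)·0.1667] / 0.0898 = [0.0177 + 0.0157] / 0.0898 = 0.3719 which rounds to 0.37
d₂ = d₁ − σ√T = 0.3719 − 0.0898 = 0.2821 which rounds to 0.28
e^(−qT) = e^(−0.014·0.1667) = 0.9977;  e^(−rT) = e^(−0.084·0.1667) = 0.9861
N(d₁) = N(0.37) = 0.6443;  N(d₂) = N(0.28) = 0.6103
C = 342·0.9977·0.6443 − 336·0.9861·0.6103 = 219.8438 − 202.2105 = 17.6333

17.63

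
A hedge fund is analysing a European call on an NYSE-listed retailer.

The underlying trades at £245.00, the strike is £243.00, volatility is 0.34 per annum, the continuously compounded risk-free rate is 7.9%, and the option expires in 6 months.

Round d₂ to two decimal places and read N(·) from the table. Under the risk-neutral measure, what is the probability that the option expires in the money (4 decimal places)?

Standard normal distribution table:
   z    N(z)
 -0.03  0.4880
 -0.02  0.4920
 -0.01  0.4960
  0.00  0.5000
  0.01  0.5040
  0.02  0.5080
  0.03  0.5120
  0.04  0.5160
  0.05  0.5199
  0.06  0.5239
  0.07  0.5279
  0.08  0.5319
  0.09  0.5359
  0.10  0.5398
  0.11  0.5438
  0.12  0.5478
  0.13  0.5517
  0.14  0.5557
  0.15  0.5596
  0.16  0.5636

0.5319

σ√T = 0.34·√0.5 = 0.2404
ln(S/K) + (r + σ²/2)T = ln(245/243) + (0.079 + 0.34²/2)·0.5 = 0.0082 + 0.0684 = 0.0766
d₁ = 0.0766 / 0.2404 = 0.3186 ≈ 0.32
d₂ = d₁ − σ√T = 0.3186 − 0.2404 = 0.0782 ≈ 0.08
Risk-neutral Pr[S_T > K] = N(d₂) = N(0.08) = 0.5319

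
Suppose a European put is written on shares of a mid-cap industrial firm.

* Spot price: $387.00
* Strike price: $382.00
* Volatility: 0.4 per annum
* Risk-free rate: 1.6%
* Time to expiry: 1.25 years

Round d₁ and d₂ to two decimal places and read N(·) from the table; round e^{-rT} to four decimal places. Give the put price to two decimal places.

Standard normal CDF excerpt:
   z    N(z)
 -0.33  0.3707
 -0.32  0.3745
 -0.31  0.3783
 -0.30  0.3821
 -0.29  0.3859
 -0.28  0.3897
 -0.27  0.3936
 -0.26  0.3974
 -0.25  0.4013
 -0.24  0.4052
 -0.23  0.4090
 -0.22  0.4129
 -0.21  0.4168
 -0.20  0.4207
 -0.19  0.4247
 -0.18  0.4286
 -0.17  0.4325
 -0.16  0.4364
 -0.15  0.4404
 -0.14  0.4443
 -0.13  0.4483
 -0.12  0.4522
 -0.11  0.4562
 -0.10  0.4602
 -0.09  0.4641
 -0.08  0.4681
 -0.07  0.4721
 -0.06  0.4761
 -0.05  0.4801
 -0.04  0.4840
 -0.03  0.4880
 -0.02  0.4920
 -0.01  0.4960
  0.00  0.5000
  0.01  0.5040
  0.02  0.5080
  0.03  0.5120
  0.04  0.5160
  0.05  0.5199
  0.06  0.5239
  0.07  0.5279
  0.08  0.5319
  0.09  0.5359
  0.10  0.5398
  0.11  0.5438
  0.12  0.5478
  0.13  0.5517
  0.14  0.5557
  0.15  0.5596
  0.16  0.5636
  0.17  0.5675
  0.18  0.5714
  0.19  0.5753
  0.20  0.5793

σ√T = 0.4 × 1.1180 = 0.4472
d₁ = [ln(387/382) + (0.016 + 0.4²/2)·1.25] / 0.4472 = [0.0130 + 0.1200] / 0.4472 = 0.2974 which rounds to 0.30
d₂ = d₁ − σ√T = 0.2974 − 0.4472 = -0.1498 which rounds to -0.15
e^(−rT) = e^(−0.016·1.25) = 0.9802
N(−d₂) = N(0.15) = 0.5596;  N(−d₁) = N(-0.30) = 0.3821
P = 382·0.9802·0.5596 − 387·0.3821 = 209.5346 − 147.8727 = 61.6619

$61.66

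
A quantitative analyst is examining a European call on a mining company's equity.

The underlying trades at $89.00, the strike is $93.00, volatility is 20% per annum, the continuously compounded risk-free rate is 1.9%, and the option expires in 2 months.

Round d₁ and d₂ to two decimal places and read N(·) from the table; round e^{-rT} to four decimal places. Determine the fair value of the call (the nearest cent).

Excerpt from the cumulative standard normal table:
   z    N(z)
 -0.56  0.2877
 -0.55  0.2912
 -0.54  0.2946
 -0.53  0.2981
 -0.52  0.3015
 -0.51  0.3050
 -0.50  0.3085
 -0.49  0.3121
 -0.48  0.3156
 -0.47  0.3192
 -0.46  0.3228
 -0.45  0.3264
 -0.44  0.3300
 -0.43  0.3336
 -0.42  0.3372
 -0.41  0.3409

$1.42

σ√T = 0.2 × 0.4082 = 0.0816
ln(S/K) + (r + σ²/2)T = ln(89/93) + (0.019 + 0.2²/2)·0.1667 = -0.0440 + 0.0065 = -0.0375
d₁ = -0.0375 / 0.0816 = -0.4588 which rounds to -0.46
d₂ = d₁ − σ√T = -0.4588 − 0.0816 = -0.5405 which rounds to -0.54
exp(−rT) = exp(−0.019·0.1667) = 0.9968
C = 89·N(-0.46) − 93·0.9968·N(-0.54) = 89·0.3228 − 93·0.9968·0.2946 = 28.7292 − 27.3101 = 1.4191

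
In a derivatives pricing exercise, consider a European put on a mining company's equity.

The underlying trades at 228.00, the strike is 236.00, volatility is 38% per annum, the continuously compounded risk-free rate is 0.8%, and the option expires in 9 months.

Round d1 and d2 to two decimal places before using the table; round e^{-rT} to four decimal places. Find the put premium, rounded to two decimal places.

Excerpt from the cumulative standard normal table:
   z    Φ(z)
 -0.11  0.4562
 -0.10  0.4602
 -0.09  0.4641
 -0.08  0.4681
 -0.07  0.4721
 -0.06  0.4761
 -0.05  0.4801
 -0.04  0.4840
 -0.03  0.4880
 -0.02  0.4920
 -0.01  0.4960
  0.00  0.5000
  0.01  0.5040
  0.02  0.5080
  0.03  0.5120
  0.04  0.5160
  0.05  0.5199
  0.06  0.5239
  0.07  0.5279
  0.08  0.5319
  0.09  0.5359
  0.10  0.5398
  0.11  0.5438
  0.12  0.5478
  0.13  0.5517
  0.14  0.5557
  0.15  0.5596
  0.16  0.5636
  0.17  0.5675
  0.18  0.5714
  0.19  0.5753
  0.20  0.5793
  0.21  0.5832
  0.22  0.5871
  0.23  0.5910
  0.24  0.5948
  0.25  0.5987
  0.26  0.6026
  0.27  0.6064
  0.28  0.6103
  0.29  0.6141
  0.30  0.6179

σ√T = 0.38·√0.75 = 0.3291
d₁ = [ln(228/236) + (0.008 + ½·0.38²)·0.75] / (σ√T) = (-0.0345 + 0.0601) / 0.3291 = 0.0780 ≈ 0.08
d₂ = 0.0780 − 0.3291 = -0.2511 ≈ -0.25
e^(−rT) = e^(−0.008·0.75) = 0.9940
N(−d₂) = N(0.25) = 0.5987;  N(−d₁) = N(-0.08) = 0.4681
P = 236·0.9940·0.5987 − 228·0.4681 = 140.4454 − 106.7268 = 33.7186

33.72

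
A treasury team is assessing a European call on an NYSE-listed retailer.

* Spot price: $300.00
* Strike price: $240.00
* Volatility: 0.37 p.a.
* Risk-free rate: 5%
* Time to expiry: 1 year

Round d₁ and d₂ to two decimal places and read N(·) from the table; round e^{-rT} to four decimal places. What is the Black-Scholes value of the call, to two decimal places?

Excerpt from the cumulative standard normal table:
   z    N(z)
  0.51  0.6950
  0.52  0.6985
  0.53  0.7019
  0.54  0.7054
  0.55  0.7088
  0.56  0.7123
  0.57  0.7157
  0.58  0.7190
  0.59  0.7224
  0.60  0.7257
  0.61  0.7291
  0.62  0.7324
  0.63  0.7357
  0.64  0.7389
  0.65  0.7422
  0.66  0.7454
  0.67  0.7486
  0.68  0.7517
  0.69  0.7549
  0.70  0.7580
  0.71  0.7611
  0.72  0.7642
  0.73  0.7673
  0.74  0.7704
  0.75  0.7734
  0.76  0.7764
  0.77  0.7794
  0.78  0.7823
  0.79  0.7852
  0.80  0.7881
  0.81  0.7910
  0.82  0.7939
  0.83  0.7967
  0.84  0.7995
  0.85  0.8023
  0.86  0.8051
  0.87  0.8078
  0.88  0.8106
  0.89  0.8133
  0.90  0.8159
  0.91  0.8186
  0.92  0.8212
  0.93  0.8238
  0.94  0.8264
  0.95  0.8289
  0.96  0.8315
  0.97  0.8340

$84.55

σ√T = 0.37·√1 = 0.3700
d₁ = [ln(300/240) + (0.05 + 0.37²/2)·1] / 0.3700 = [0.2231 + 0.1184] / 0.3700 = 0.9232 which rounds to 0.92
d₂ = d₁ − σ√T = 0.9232 − 0.3700 = 0.5532 which rounds to 0.55
e^(−rT) = e^(−0.05·1) = 0.9512
C = 300·N(0.92) − 240·0.9512·N(0.55) = 300·0.8212 − 240·0.9512·0.7088 = 246.3600 − 161.8105 = 84.5495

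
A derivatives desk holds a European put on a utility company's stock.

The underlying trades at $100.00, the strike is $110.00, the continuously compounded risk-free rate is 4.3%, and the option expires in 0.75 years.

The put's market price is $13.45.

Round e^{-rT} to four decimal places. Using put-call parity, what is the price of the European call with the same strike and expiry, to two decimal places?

e^(−rT) = e^(−0.043·0.75) = 0.9683
Put-call parity: C − P = S − K·e^(−rT) = 100 − 110·0.9683 = 100 − 106.5130 = -6.5130
C = P + (C − P) = 13.45 + (-6.5130) = 6.9370

$6.94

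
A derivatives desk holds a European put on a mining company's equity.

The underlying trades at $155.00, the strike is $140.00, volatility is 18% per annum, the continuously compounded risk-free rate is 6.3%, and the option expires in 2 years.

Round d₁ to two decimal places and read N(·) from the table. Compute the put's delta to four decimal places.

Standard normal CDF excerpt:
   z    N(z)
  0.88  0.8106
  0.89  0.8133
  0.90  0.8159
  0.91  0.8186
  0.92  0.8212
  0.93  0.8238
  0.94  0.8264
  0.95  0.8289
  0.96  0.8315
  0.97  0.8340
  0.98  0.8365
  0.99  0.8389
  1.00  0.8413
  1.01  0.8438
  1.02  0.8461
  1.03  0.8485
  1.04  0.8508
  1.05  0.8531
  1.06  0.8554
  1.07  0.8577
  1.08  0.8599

-0.1539

σ√T = 0.18 × 1.4142 = 0.2546
ln(S/K) + (r + σ²/2)T = ln(155/140) + (0.063 + 0.18²/2)·2 = 0.1018 + 0.1584 = 0.2602
d₁ = 0.2602 / 0.2546 = 1.0221 ≈ 1.02
N(d₁) = N(1.02) = 0.8461
Δ_put = N(d₁) − 1 = 0.8461 − 1 = -0.1539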